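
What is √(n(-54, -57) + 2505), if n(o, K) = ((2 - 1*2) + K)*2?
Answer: √2391 ≈ 48.898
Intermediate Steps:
n(o, K) = 2*K (n(o, K) = ((2 - 2) + K)*2 = (0 + K)*2 = K*2 = 2*K)
√(n(-54, -57) + 2505) = √(2*(-57) + 2505) = √(-114 + 2505) = √2391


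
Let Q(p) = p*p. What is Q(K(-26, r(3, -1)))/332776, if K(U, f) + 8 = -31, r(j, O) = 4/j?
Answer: 1521/332776 ≈ 0.0045706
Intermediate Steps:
K(U, f) = -39 (K(U, f) = -8 - 31 = -39)
Q(p) = p**2
Q(K(-26, r(3, -1)))/332776 = (-39)**2/332776 = 1521*(1/332776) = 1521/332776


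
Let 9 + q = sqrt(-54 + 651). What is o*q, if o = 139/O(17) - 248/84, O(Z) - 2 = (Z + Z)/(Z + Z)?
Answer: -2733/7 + 911*sqrt(597)/21 ≈ 669.52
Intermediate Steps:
q = -9 + sqrt(597) (q = -9 + sqrt(-54 + 651) = -9 + sqrt(597) ≈ 15.434)
O(Z) = 3 (O(Z) = 2 + (Z + Z)/(Z + Z) = 2 + (2*Z)/((2*Z)) = 2 + (2*Z)*(1/(2*Z)) = 2 + 1 = 3)
o = 911/21 (o = 139/3 - 248/84 = 139*(1/3) - 248*1/84 = 139/3 - 62/21 = 911/21 ≈ 43.381)
o*q = 911*(-9 + sqrt(597))/21 = -2733/7 + 911*sqrt(597)/21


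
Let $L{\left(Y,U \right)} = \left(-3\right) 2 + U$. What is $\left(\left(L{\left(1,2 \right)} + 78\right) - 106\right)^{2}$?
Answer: $1024$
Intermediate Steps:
$L{\left(Y,U \right)} = -6 + U$
$\left(\left(L{\left(1,2 \right)} + 78\right) - 106\right)^{2} = \left(\left(\left(-6 + 2\right) + 78\right) - 106\right)^{2} = \left(\left(-4 + 78\right) - 106\right)^{2} = \left(74 - 106\right)^{2} = \left(-32\right)^{2} = 1024$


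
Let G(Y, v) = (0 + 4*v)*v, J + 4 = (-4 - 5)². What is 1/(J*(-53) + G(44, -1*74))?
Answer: 1/17823 ≈ 5.6107e-5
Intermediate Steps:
J = 77 (J = -4 + (-4 - 5)² = -4 + (-9)² = -4 + 81 = 77)
G(Y, v) = 4*v² (G(Y, v) = (4*v)*v = 4*v²)
1/(J*(-53) + G(44, -1*74)) = 1/(77*(-53) + 4*(-1*74)²) = 1/(-4081 + 4*(-74)²) = 1/(-4081 + 4*5476) = 1/(-4081 + 21904) = 1/17823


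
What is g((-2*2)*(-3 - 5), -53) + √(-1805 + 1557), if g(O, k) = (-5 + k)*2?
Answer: -116 + 2*I*√62 ≈ -116.0 + 15.748*I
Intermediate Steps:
g(O, k) = -10 + 2*k
g((-2*2)*(-3 - 5), -53) + √(-1805 + 1557) = (-10 + 2*(-53)) + √(-1805 + 1557) = (-10 - 106) + √(-248) = -116 + 2*I*√62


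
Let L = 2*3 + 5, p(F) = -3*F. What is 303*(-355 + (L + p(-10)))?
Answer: -95142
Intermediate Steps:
L = 11 (L = 6 + 5 = 11)
303*(-355 + (L + p(-10))) = 303*(-355 + (11 - 3*(-10))) = 303*(-355 + (11 + 30)) = 303*(-355 + 41) = 303*(-314) = -95142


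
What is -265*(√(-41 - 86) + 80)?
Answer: -21200 - 265*I*√127 ≈ -21200.0 - 2986.4*I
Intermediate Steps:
-265*(√(-41 - 86) + 80) = -265*(√(-127) + 80) = -265*(I*√127 + 80) = -265*(80 + I*√127) = -21200 - 265*I*√127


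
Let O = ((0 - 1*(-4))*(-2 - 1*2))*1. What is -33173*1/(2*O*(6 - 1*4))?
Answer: 33173/64 ≈ 518.33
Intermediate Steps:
O = -16 (O = ((0 + 4)*(-2 - 2))*1 = (4*(-4))*1 = -16*1 = -16)
-33173*1/(2*O*(6 - 1*4)) = -33173*(-1/(32*(6 - 1*4))) = -33173*(-1/(32*(6 - 4))) = -33173/((2*2)*(-16)) = -33173/(4*(-16)) = -33173/(-64) = -33173*(-1/64) = 33173/64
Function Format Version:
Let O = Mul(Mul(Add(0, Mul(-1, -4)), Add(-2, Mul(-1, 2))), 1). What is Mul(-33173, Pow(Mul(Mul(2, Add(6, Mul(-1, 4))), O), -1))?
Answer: Rational(33173, 64) ≈ 518.33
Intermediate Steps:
O = -16 (O = Mul(Mul(Add(0, 4), Add(-2, -2)), 1) = Mul(Mul(4, -4), 1) = Mul(-16, 1) = -16)
Mul(-33173, Pow(Mul(Mul(2, Add(6, Mul(-1, 4))), O), -1)) = Mul(-33173, Pow(Mul(Mul(2, Add(6, Mul(-1, 4))), -16), -1)) = Mul(-33173, Pow(Mul(Mul(2, Add(6, -4)), -16), -1)) = Mul(-33173, Pow(Mul(Mul(2, 2), -16), -1)) = Mul(-33173, Pow(Mul(4, -16), -1)) = Mul(-33173, Pow(-64, -1)) = Mul(-33173, Rational(-1, 64)) = Rational(33173, 64)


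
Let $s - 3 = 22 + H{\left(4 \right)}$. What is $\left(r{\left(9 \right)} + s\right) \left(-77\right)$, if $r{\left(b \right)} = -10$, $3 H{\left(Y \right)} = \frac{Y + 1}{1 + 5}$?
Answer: $- \frac{21175}{18} \approx -1176.4$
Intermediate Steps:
$H{\left(Y \right)} = \frac{1}{18} + \frac{Y}{18}$ ($H{\left(Y \right)} = \frac{\left(Y + 1\right) \frac{1}{1 + 5}}{3} = \frac{\left(1 + Y\right) \frac{1}{6}}{3} = \frac{\frac{1}{6} + \frac{Y}{6}}{3} = \frac{1}{18} + \frac{Y}{18}$)
$s = \frac{455}{18}$ ($s = 3 + \left(22 + \left(\frac{1}{18} + \frac{1}{18} \cdot 4\right)\right) = 3 + \left(22 + \left(\frac{1}{18} + \frac{2}{9}\right)\right) = 3 + \left(22 + \frac{5}{18}\right) = 3 + \frac{401}{18} = \frac{455}{18} \approx 25.278$)
$\left(r{\left(9 \right)} + s\right) \left(-77\right) = \left(-10 + \frac{455}{18}\right) \left(-77\right) = \frac{275}{18} \left(-77\right) = - \frac{21175}{18}$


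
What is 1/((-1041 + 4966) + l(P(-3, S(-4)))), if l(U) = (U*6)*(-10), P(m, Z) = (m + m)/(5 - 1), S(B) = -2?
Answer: 1/4015 ≈ 0.00024907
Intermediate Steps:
P(m, Z) = m/2 (P(m, Z) = (2*m)/4 = (2*m)*(¼) = m/2)
l(U) = -60*U (l(U) = (6*U)*(-10) = -60*U)
1/((-1041 + 4966) + l(P(-3, S(-4)))) = 1/((-1041 + 4966) - 30*(-3)) = 1/(3925 - 60*(-3/2)) = 1/(3925 + 90) = 1/4015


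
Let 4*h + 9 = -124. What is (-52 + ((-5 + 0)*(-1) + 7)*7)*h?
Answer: -1064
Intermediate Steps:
h = -133/4 (h = -9/4 + (¼)*(-124) = -9/4 - 31 = -133/4 ≈ -33.250)
(-52 + ((-5 + 0)*(-1) + 7)*7)*h = (-52 + ((-5 + 0)*(-1) + 7)*7)*(-133/4) = (-52 + (-5*(-1) + 7)*7)*(-133/4) = (-52 + (5 + 7)*7)*(-133/4) = (-52 + 12*7)*(-133/4) = (-52 + 84)*(-133/4) = 32*(-133/4) = -1064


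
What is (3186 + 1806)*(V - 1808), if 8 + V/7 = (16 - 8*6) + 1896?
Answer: 55830528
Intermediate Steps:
V = 12992 (V = -56 + 7*((16 - 8*6) + 1896) = -56 + 7*((16 - 48) + 1896) = -56 + 7*(-32 + 1896) = -56 + 7*1864 = -56 + 13048 = 12992)
(3186 + 1806)*(V - 1808) = (3186 + 1806)*(12992 - 1808) = 4992*11184 = 55830528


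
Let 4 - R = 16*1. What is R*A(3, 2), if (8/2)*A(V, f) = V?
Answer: -9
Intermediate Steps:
R = -12 (R = 4 - 16 = -12)
A(V, f) = V/4
R*A(3, 2) = -3*3 = -12*3/4 = -9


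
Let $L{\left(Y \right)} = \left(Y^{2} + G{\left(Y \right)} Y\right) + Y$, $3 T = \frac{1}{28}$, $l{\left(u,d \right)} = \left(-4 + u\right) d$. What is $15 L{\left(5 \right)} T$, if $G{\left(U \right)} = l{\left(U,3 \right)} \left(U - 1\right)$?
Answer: $\frac{225}{14} \approx 16.071$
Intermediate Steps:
$l{\left(u,d \right)} = d \left(-4 + u\right)$
$T = \frac{1}{84}$ ($T = \frac{1}{3 \cdot 28} = \frac{1}{3} \cdot \frac{1}{28} = \frac{1}{84} \approx 0.011905$)
$G{\left(U \right)} = \left(-1 + U\right) \left(-12 + 3 U\right)$ ($G{\left(U \right)} = 3 \left(-4 + U\right) \left(U - 1\right) = \left(-12 + 3 U\right) \left(-1 + U\right) = \left(-1 + U\right) \left(-12 + 3 U\right)$)
$L{\left(Y \right)} = Y + Y^{2} + 3 Y \left(-1 + Y\right) \left(-4 + Y\right)$ ($L{\left(Y \right)} = \left(Y^{2} + 3 \left(-1 + Y\right) \left(-4 + Y\right) Y\right) + Y = \left(Y^{2} + 3 Y \left(-1 + Y\right) \left(-4 + Y\right)\right) + Y = Y + Y^{2} + 3 Y \left(-1 + Y\right) \left(-4 + Y\right)$)
$15 L{\left(5 \right)} T = 15 \cdot 5 \left(13 - 70 + 3 \cdot 5^{2}\right) \frac{1}{84} = 15 \cdot 5 \left(13 - 70 + 3 \cdot 25\right) \frac{1}{84} = 15 \cdot 5 \left(13 - 70 + 75\right) \frac{1}{84} = 15 \cdot 5 \cdot 18 \cdot \frac{1}{84} = 15 \cdot 90 \cdot \frac{1}{84} = 1350 \cdot \frac{1}{84} = \frac{225}{14}$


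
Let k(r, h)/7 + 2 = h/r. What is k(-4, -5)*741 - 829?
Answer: -18877/4 ≈ -4719.3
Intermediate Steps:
k(r, h) = -14 + 7*h/r (k(r, h) = -14 + 7*(h/r) = -14 + 7*h/r)
k(-4, -5)*741 - 829 = (-14 + 7*(-5)/(-4))*741 - 829 = (-14 + 7*(-5)*(-1/4))*741 - 829 = (-14 + 35/4)*741 - 829 = -21/4*741 - 829 = -15561/4 - 829 = -18877/4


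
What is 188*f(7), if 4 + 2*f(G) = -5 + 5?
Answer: -376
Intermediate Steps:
f(G) = -2 (f(G) = -2 + (-5 + 5)/2 = -2 + (½)*0 = -2 + 0 = -2)
188*f(7) = 188*(-2) = -376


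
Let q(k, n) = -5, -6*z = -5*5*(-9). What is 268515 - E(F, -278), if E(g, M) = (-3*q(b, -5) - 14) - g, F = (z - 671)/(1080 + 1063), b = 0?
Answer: 1150849587/4286 ≈ 2.6851e+5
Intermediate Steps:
z = -75/2 (z = -(-5*5)*(-9)/6 = -(-25)*(-9)/6 = -1/6*225 = -75/2 ≈ -37.500)
F = -1417/4286 (F = (-75/2 - 671)/(1080 + 1063) = -1417/2/2143 = -1417/2*1/2143 = -1417/4286 ≈ -0.33061)
E(g, M) = 1 - g (E(g, M) = (-3*(-5) - 14) - g = (15 - 14) - g = 1 - g)
268515 - E(F, -278) = 268515 - (1 - 1*(-1417/4286)) = 268515 - (1 + 1417/4286) = 268515 - 1*5703/4286 = 268515 - 5703/4286 = 1150849587/4286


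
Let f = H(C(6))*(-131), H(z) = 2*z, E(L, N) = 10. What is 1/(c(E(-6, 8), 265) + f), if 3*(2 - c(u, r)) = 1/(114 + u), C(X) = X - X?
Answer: 372/743 ≈ 0.50067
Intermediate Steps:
C(X) = 0
c(u, r) = 2 - 1/(3*(114 + u))
f = 0 (f = (2*0)*(-131) = 0*(-131) = 0)
1/(c(E(-6, 8), 265) + f) = 1/((683 + 6*10)/(3*(114 + 10)) + 0) = 1/((⅓)*(683 + 60)/124 + 0) = 1/((⅓)*(1/124)*743 + 0) = 1/(743/372 + 0) = 1/(743/372) = 372/743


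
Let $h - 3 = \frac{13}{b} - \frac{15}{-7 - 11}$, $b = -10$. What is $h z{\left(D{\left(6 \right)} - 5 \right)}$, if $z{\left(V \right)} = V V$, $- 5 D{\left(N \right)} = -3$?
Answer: $\frac{18392}{375} \approx 49.045$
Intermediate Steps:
$D{\left(N \right)} = \frac{3}{5}$ ($D{\left(N \right)} = \left(- \frac{1}{5}\right) \left(-3\right) = \frac{3}{5}$)
$z{\left(V \right)} = V^{2}$
$h = \frac{38}{15}$ ($h = 3 - \left(\frac{13}{10} + \frac{15}{-7 - 11}\right) = 3 - \left(\frac{13}{10} + \frac{15}{-18}\right) = 3 - \frac{7}{15} = \frac{38}{15} \approx 2.5333$)
$h z{\left(D{\left(6 \right)} - 5 \right)} = \frac{38 \left(\frac{3}{5} - 5\right)^{2}}{15} = \frac{38 \left(- \frac{22}{5}\right)^{2}}{15} = \frac{38}{15} \cdot \frac{484}{25} = \frac{18392}{375}$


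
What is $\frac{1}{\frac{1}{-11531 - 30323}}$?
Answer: $-41854$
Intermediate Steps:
$\frac{1}{\frac{1}{-11531 - 30323}} = \frac{1}{\frac{1}{-41854}} = \frac{1}{- \frac{1}{41854}} = -41854$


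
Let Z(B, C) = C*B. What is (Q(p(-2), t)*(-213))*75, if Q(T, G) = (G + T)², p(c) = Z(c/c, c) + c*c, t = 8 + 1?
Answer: -1932975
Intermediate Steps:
Z(B, C) = B*C
t = 9
p(c) = c + c² (p(c) = (c/c)*c + c*c = 1*c + c² = c + c²)
(Q(p(-2), t)*(-213))*75 = ((9 - 2*(1 - 2))²*(-213))*75 = ((9 - 2*(-1))²*(-213))*75 = ((9 + 2)²*(-213))*75 = (11²*(-213))*75 = (121*(-213))*75 = -25773*75 = -1932975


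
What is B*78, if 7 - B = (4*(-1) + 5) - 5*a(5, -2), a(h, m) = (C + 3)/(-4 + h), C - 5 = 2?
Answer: 4368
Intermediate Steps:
C = 7 (C = 5 + 2 = 7)
a(h, m) = 10/(-4 + h) (a(h, m) = (7 + 3)/(-4 + h) = 10/(-4 + h))
B = 56 (B = 7 - ((4*(-1) + 5) - 50/(-4 + 5)) = 7 - ((-4 + 5) - 50/1) = 7 - (1 - 50) = 7 - 1*(-49) = 7 + 49 = 56)
B*78 = 56*78 = 4368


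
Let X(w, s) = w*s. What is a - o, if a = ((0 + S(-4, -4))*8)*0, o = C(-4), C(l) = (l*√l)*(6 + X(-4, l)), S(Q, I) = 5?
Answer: 176*I ≈ 176.0*I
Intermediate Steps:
X(w, s) = s*w
C(l) = l^(3/2)*(6 - 4*l) (C(l) = (l*√l)*(6 + l*(-4)) = l^(3/2)*(6 - 4*l))
o = -176*I (o = (-4)^(3/2)*(6 - 4*(-4)) = (-8*I)*(6 + 16) = -8*I*22 = -176*I ≈ -176.0*I)
a = 0 (a = ((0 + 5)*8)*0 = (5*8)*0 = 40*0 = 0)
a - o = 0 - (-176)*I = 0 + 176*I = 176*I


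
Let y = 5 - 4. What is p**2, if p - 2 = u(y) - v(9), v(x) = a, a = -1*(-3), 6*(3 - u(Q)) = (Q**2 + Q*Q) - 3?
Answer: 169/36 ≈ 4.6944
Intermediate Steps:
y = 1
u(Q) = 7/2 - Q**2/3 (u(Q) = 3 - ((Q**2 + Q*Q) - 3)/6 = 3 - ((Q**2 + Q**2) - 3)/6 = 3 - (2*Q**2 - 3)/6 = 3 - (-3 + 2*Q**2)/6 = 3 + (1/2 - Q**2/3) = 7/2 - Q**2/3)
a = 3
v(x) = 3
p = 13/6 (p = 2 + ((7/2 - 1/3*1**2) - 1*3) = 2 + ((7/2 - 1/3*1) - 3) = 2 + ((7/2 - 1/3) - 3) = 2 + (19/6 - 3) = 2 + 1/6 = 13/6 ≈ 2.1667)
p**2 = (13/6)**2 = 169/36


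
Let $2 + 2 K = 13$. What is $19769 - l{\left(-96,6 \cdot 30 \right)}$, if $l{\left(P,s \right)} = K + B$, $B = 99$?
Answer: $\frac{39329}{2} \approx 19665.0$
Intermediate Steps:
$K = \frac{11}{2}$ ($K = -1 + \frac{1}{2} \cdot 13 = -1 + \frac{13}{2} = \frac{11}{2} \approx 5.5$)
$l{\left(P,s \right)} = \frac{209}{2}$ ($l{\left(P,s \right)} = \frac{11}{2} + 99 = \frac{209}{2}$)
$19769 - l{\left(-96,6 \cdot 30 \right)} = 19769 - \frac{209}{2} = \frac{39329}{2}$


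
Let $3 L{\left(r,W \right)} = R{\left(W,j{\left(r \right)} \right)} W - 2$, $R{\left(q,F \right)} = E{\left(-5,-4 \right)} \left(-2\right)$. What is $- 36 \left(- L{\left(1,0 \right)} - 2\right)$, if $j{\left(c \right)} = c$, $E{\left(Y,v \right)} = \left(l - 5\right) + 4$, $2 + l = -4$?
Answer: $48$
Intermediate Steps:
$l = -6$ ($l = -2 - 4 = -6$)
$E{\left(Y,v \right)} = -7$ ($E{\left(Y,v \right)} = \left(-6 - 5\right) + 4 = -11 + 4 = -7$)
$R{\left(q,F \right)} = 14$ ($R{\left(q,F \right)} = \left(-7\right) \left(-2\right) = 14$)
$L{\left(r,W \right)} = - \frac{2}{3} + \frac{14 W}{3}$ ($L{\left(r,W \right)} = \frac{14 W - 2}{3} = \frac{-2 + 14 W}{3} = - \frac{2}{3} + \frac{14 W}{3}$)
$- 36 \left(- L{\left(1,0 \right)} - 2\right) = - 36 \left(- (- \frac{2}{3} + \frac{14}{3} \cdot 0) - 2\right) = - 36 \left(- (- \frac{2}{3} + 0) - 2\right) = - 36 \left(\left(-1\right) \left(- \frac{2}{3}\right) - 2\right) = - 36 \left(\frac{2}{3} - 2\right) = \left(-36\right) \left(- \frac{4}{3}\right) = 48$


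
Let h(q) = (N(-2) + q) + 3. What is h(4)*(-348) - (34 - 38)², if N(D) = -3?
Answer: -1408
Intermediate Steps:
h(q) = q (h(q) = (-3 + q) + 3 = q)
h(4)*(-348) - (34 - 38)² = 4*(-348) - (34 - 38)² = -1392 - 1*(-4)² = -1392 - 1*16 = -1392 - 16 = -1408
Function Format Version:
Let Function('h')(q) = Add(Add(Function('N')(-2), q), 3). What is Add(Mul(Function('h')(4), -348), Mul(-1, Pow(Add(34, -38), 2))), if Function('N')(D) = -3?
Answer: -1408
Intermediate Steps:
Function('h')(q) = q (Function('h')(q) = Add(Add(-3, q), 3) = q)
Add(Mul(Function('h')(4), -348), Mul(-1, Pow(Add(34, -38), 2))) = Add(Mul(4, -348), Mul(-1, Pow(Add(34, -38), 2))) = Add(-1392, Mul(-1, Pow(-4, 2))) = Add(-1392, Mul(-1, 16)) = Add(-1392, -16) = -1408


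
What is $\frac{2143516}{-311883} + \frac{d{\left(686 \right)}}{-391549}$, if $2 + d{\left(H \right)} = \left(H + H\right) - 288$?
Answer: $- \frac{839629003690}{122117476767} \approx -6.8756$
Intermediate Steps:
$d{\left(H \right)} = -290 + 2 H$ ($d{\left(H \right)} = -2 + \left(\left(H + H\right) - 288\right) = -2 + \left(2 H - 288\right) = -2 + \left(-288 + 2 H\right) = -290 + 2 H$)
$\frac{2143516}{-311883} + \frac{d{\left(686 \right)}}{-391549} = \frac{2143516}{-311883} + \frac{-290 + 2 \cdot 686}{-391549} = 2143516 \left(- \frac{1}{311883}\right) + \left(-290 + 1372\right) \left(- \frac{1}{391549}\right) = - \frac{2143516}{311883} + 1082 \left(- \frac{1}{391549}\right) = - \frac{2143516}{311883} - \frac{1082}{391549} = - \frac{839629003690}{122117476767}$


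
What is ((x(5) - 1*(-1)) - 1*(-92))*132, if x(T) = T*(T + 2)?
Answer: 16896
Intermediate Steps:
x(T) = T*(2 + T)
((x(5) - 1*(-1)) - 1*(-92))*132 = ((5*(2 + 5) - 1*(-1)) - 1*(-92))*132 = ((5*7 + 1) + 92)*132 = ((35 + 1) + 92)*132 = (36 + 92)*132 = 128*132 = 16896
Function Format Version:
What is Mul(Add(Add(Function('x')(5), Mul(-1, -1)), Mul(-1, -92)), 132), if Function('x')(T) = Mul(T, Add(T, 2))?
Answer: 16896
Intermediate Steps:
Function('x')(T) = Mul(T, Add(2, T))
Mul(Add(Add(Function('x')(5), Mul(-1, -1)), Mul(-1, -92)), 132) = Mul(Add(Add(Mul(5, Add(2, 5)), Mul(-1, -1)), Mul(-1, -92)), 132) = Mul(Add(Add(Mul(5, 7), 1), 92), 132) = Mul(Add(Add(35, 1), 92), 132) = Mul(Add(36, 92), 132) = Mul(128, 132) = 16896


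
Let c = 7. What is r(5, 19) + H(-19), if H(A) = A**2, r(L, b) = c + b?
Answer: 387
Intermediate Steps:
r(L, b) = 7 + b
r(5, 19) + H(-19) = (7 + 19) + (-19)**2 = 26 + 361 = 387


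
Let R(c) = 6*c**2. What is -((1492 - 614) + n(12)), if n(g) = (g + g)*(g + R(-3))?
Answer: -2462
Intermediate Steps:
n(g) = 2*g*(54 + g) (n(g) = (g + g)*(g + 6*(-3)**2) = (2*g)*(g + 6*9) = (2*g)*(g + 54) = (2*g)*(54 + g) = 2*g*(54 + g))
-((1492 - 614) + n(12)) = -((1492 - 614) + 2*12*(54 + 12)) = -(878 + 2*12*66) = -(878 + 1584) = -1*2462 = -2462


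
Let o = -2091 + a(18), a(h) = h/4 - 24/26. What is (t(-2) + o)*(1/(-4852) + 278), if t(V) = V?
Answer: -73276547875/126152 ≈ -5.8086e+5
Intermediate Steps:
a(h) = -12/13 + h/4 (a(h) = h*(1/4) - 24*1/26 = h/4 - 12/13 = -12/13 + h/4)
o = -54273/26 (o = -2091 + (-12/13 + (1/4)*18) = -2091 + (-12/13 + 9/2) = -2091 + 93/26 = -54273/26 ≈ -2087.4)
(t(-2) + o)*(1/(-4852) + 278) = (-2 - 54273/26)*(1/(-4852) + 278) = -54325*(-1/4852 + 278)/26 = -54325/26*1348855/4852 = -73276547875/126152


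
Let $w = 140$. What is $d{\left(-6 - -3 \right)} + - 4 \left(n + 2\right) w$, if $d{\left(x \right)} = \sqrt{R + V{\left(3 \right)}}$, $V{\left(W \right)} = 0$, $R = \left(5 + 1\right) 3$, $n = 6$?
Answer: $-4480 + 3 \sqrt{2} \approx -4475.8$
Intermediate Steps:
$R = 18$ ($R = 6 \cdot 3 = 18$)
$d{\left(x \right)} = 3 \sqrt{2}$ ($d{\left(x \right)} = \sqrt{18 + 0} = \sqrt{18} = 3 \sqrt{2}$)
$d{\left(-6 - -3 \right)} + - 4 \left(n + 2\right) w = 3 \sqrt{2} + - 4 \left(6 + 2\right) 140 = 3 \sqrt{2} + \left(-4\right) 8 \cdot 140 = 3 \sqrt{2} - 4480 = -4480 + 3 \sqrt{2}$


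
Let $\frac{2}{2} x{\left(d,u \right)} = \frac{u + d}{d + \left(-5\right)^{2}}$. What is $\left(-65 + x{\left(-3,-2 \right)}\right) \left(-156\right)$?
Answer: $\frac{111930}{11} \approx 10175.0$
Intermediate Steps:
$x{\left(d,u \right)} = \frac{d + u}{25 + d}$ ($x{\left(d,u \right)} = \frac{u + d}{d + \left(-5\right)^{2}} = \frac{d + u}{d + 25} = \frac{d + u}{25 + d}$)
$\left(-65 + x{\left(-3,-2 \right)}\right) \left(-156\right) = \left(-65 + \frac{-3 - 2}{25 - 3}\right) \left(-156\right) = \left(-65 + \frac{1}{22} \left(-5\right)\right) \left(-156\right) = \left(-65 - \frac{5}{22}\right) \left(-156\right) = \left(- \frac{1435}{22}\right) \left(-156\right) = \frac{111930}{11}$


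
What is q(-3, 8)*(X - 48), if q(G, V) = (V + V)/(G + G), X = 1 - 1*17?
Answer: 512/3 ≈ 170.67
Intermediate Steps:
X = -16 (X = 1 - 17 = -16)
q(G, V) = V/G (q(G, V) = (2*V)/((2*G)) = (2*V)*(1/(2*G)) = V/G)
q(-3, 8)*(X - 48) = (8/(-3))*(-16 - 48) = (8*(-1/3))*(-64) = -8/3*(-64) = 512/3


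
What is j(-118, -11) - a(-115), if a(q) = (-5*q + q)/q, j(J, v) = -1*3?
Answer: 1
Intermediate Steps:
j(J, v) = -3
a(q) = -4 (a(q) = (-4*q)/q = -4)
j(-118, -11) - a(-115) = -3 - 1*(-4) = -3 + 4 = 1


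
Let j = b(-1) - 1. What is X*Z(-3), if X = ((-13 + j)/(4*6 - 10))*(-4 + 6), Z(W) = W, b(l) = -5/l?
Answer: 27/7 ≈ 3.8571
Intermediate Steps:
j = 4 (j = -5/(-1) - 1 = -5*(-1) - 1 = 5 - 1 = 4)
X = -9/7 (X = ((-13 + 4)/(4*6 - 10))*(-4 + 6) = -9/(24 - 10)*2 = -9/14*2 = -9/7 ≈ -1.2857)
X*Z(-3) = -9/7*(-3) = 27/7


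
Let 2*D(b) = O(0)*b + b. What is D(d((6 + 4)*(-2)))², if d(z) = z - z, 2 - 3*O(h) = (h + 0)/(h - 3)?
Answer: 0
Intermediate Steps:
O(h) = ⅔ - h/(3*(-3 + h)) (O(h) = ⅔ - (h + 0)/(3*(h - 3)) = ⅔ - h/(3*(-3 + h)))
d(z) = 0
D(b) = 5*b/6 (D(b) = (((-6 + 0)/(3*(-3 + 0)))*b + b)/2 = (((⅓)*(-6)/(-3))*b + b)/2 = (((⅓)*(-⅓)*(-6))*b + b)/2 = (2*b/3 + b)/2 = (5*b/3)/2 = 5*b/6)
D(d((6 + 4)*(-2)))² = ((⅚)*0)² = 0² = 0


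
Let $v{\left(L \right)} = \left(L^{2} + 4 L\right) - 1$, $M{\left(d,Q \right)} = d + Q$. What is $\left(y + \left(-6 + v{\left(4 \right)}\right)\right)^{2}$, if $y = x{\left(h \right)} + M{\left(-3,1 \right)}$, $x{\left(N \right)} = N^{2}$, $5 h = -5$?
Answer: $576$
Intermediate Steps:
$h = -1$ ($h = \frac{1}{5} \left(-5\right) = -1$)
$M{\left(d,Q \right)} = Q + d$
$v{\left(L \right)} = -1 + L^{2} + 4 L$
$y = -1$ ($y = \left(-1\right)^{2} + \left(1 - 3\right) = 1 - 2 = -1$)
$\left(y + \left(-6 + v{\left(4 \right)}\right)\right)^{2} = \left(-1 + \left(-6 + \left(-1 + 4^{2} + 4 \cdot 4\right)\right)\right)^{2} = \left(-1 + \left(-6 + \left(-1 + 16 + 16\right)\right)\right)^{2} = \left(-1 + \left(-6 + 31\right)\right)^{2} = \left(-1 + 25\right)^{2} = 24^{2} = 576$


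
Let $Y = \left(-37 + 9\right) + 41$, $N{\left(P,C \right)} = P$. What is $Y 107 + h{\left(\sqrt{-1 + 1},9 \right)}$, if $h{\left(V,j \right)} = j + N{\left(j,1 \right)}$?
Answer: $1409$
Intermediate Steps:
$h{\left(V,j \right)} = 2 j$ ($h{\left(V,j \right)} = j + j = 2 j$)
$Y = 13$ ($Y = -28 + 41 = 13$)
$Y 107 + h{\left(\sqrt{-1 + 1},9 \right)} = 13 \cdot 107 + 2 \cdot 9 = 1391 + 18 = 1409$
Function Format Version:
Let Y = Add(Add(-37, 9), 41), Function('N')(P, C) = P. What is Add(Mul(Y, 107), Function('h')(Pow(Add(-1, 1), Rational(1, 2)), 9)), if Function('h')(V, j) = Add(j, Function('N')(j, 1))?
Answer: 1409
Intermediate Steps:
Function('h')(V, j) = Mul(2, j) (Function('h')(V, j) = Add(j, j) = Mul(2, j))
Y = 13 (Y = Add(-28, 41) = 13)
Add(Mul(Y, 107), Function('h')(Pow(Add(-1, 1), Rational(1, 2)), 9)) = Add(Mul(13, 107), Mul(2, 9)) = Add(1391, 18) = 1409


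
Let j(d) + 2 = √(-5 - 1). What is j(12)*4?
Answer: -8 + 4*I*√6 ≈ -8.0 + 9.798*I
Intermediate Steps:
j(d) = -2 + I*√6 (j(d) = -2 + √(-5 - 1) = -2 + √(-6) = -2 + I*√6)
j(12)*4 = (-2 + I*√6)*4 = -8 + 4*I*√6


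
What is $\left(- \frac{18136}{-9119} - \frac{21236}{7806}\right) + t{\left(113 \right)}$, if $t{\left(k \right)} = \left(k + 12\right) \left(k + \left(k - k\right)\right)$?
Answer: $\frac{502703289391}{35591457} \approx 14124.0$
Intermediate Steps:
$t{\left(k \right)} = k \left(12 + k\right)$ ($t{\left(k \right)} = \left(12 + k\right) \left(k + 0\right) = \left(12 + k\right) k = k \left(12 + k\right)$)
$\left(- \frac{18136}{-9119} - \frac{21236}{7806}\right) + t{\left(113 \right)} = \left(- \frac{18136}{-9119} - \frac{21236}{7806}\right) + 113 \left(12 + 113\right) = \left(\left(-18136\right) \left(- \frac{1}{9119}\right) - \frac{10618}{3903}\right) + 113 \cdot 125 = \left(\frac{18136}{9119} - \frac{10618}{3903}\right) + 14125 = - \frac{26040734}{35591457} + 14125 = \frac{502703289391}{35591457}$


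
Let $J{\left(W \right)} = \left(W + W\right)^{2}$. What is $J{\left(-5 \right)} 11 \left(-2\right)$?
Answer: $-2200$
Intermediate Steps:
$J{\left(W \right)} = 4 W^{2}$ ($J{\left(W \right)} = \left(2 W\right)^{2} = 4 W^{2}$)
$J{\left(-5 \right)} 11 \left(-2\right) = 4 \left(-5\right)^{2} \cdot 11 \left(-2\right) = 4 \cdot 25 \cdot 11 \left(-2\right) = 100 \cdot 11 \left(-2\right) = 1100 \left(-2\right) = -2200$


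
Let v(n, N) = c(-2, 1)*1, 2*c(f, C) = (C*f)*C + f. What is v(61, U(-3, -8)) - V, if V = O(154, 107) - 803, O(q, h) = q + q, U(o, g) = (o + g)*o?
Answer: 493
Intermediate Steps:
U(o, g) = o*(g + o) (U(o, g) = (g + o)*o = o*(g + o))
O(q, h) = 2*q
c(f, C) = f/2 + f*C**2/2 (c(f, C) = ((C*f)*C + f)/2 = (f*C**2 + f)/2 = (f + f*C**2)/2 = f/2 + f*C**2/2)
V = -495 (V = 2*154 - 803 = 308 - 803 = -495)
v(n, N) = -2 (v(n, N) = ((1/2)*(-2)*(1 + 1**2))*1 = ((1/2)*(-2)*(1 + 1))*1 = ((1/2)*(-2)*2)*1 = -2*1 = -2)
v(61, U(-3, -8)) - V = -2 - 1*(-495) = -2 + 495 = 493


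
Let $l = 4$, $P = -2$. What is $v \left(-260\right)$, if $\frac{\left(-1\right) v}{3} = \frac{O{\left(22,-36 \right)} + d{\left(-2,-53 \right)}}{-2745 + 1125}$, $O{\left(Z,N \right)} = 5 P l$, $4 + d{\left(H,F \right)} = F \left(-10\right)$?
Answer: $-234$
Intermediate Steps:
$d{\left(H,F \right)} = -4 - 10 F$ ($d{\left(H,F \right)} = -4 + F \left(-10\right) = -4 - 10 F$)
$O{\left(Z,N \right)} = -40$ ($O{\left(Z,N \right)} = 5 \left(-2\right) 4 = \left(-10\right) 4 = -40$)
$v = \frac{9}{10}$ ($v = - 3 \frac{-40 - -526}{-2745 + 1125} = - 3 \frac{-40 + \left(-4 + 530\right)}{-1620} = - 3 \left(-40 + 526\right) \left(- \frac{1}{1620}\right) = - 3 \cdot 486 \left(- \frac{1}{1620}\right) = \left(-3\right) \left(- \frac{3}{10}\right) = \frac{9}{10} \approx 0.9$)
$v \left(-260\right) = \frac{9}{10} \left(-260\right) = -234$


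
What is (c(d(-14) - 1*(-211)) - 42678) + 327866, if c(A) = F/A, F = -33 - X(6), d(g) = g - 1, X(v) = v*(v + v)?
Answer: 7985249/28 ≈ 2.8519e+5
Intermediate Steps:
X(v) = 2*v² (X(v) = v*(2*v) = 2*v²)
d(g) = -1 + g
F = -105 (F = -33 - 2*6² = -33 - 2*36 = -33 - 1*72 = -33 - 72 = -105)
c(A) = -105/A
(c(d(-14) - 1*(-211)) - 42678) + 327866 = (-105/((-1 - 14) - 1*(-211)) - 42678) + 327866 = (-105/(-15 + 211) - 42678) + 327866 = (-105/196 - 42678) + 327866 = (-105*1/196 - 42678) + 327866 = (-15/28 - 42678) + 327866 = -1194999/28 + 327866 = 7985249/28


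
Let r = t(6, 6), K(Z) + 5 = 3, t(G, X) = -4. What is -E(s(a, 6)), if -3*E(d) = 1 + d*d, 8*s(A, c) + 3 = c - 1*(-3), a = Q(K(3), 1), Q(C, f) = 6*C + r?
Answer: 25/48 ≈ 0.52083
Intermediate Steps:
K(Z) = -2 (K(Z) = -5 + 3 = -2)
r = -4
Q(C, f) = -4 + 6*C (Q(C, f) = 6*C - 4 = -4 + 6*C)
a = -16 (a = -4 + 6*(-2) = -4 - 12 = -16)
s(A, c) = c/8 (s(A, c) = -3/8 + (c - 1*(-3))/8 = -3/8 + (c + 3)/8 = -3/8 + (3 + c)/8 = -3/8 + (3/8 + c/8) = c/8)
E(d) = -⅓ - d²/3 (E(d) = -(1 + d*d)/3 = -(1 + d²)/3 = -⅓ - d²/3)
-E(s(a, 6)) = -(-⅓ - ((⅛)*6)²/3) = -(-⅓ - (¾)²/3) = -(-⅓ - ⅓*9/16) = -(-⅓ - 3/16) = -1*(-25/48) = 25/48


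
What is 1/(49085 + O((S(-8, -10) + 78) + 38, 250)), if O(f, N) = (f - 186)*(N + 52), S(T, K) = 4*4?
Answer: 1/32777 ≈ 3.0509e-5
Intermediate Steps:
S(T, K) = 16
O(f, N) = (-186 + f)*(52 + N)
1/(49085 + O((S(-8, -10) + 78) + 38, 250)) = 1/(49085 + (-9672 - 186*250 + 52*((16 + 78) + 38) + 250*((16 + 78) + 38))) = 1/(49085 + (-9672 - 46500 + 52*(94 + 38) + 250*(94 + 38))) = 1/(49085 + (-9672 - 46500 + 52*132 + 250*132)) = 1/(49085 + (-9672 - 46500 + 6864 + 33000)) = 1/(49085 - 16308) = 1/32777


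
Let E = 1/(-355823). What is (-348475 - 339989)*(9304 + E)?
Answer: -2279213215224624/355823 ≈ -6.4055e+9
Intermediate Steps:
E = -1/355823 ≈ -2.8104e-6
(-348475 - 339989)*(9304 + E) = (-348475 - 339989)*(9304 - 1/355823) = -688464*3310577191/355823 = -2279213215224624/355823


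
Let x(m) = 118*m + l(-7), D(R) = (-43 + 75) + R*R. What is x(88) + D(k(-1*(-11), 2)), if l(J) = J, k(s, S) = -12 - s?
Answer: 10938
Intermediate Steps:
D(R) = 32 + R²
x(m) = -7 + 118*m (x(m) = 118*m - 7 = -7 + 118*m)
x(88) + D(k(-1*(-11), 2)) = (-7 + 118*88) + (32 + (-12 - (-1)*(-11))²) = (-7 + 10384) + (32 + (-12 - 1*11)²) = 10377 + (32 + (-12 - 11)²) = 10377 + (32 + (-23)²) = 10377 + (32 + 529) = 10377 + 561 = 10938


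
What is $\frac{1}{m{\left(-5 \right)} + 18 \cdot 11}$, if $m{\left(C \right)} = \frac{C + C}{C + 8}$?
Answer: $\frac{3}{584} \approx 0.005137$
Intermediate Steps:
$m{\left(C \right)} = \frac{2 C}{8 + C}$
$\frac{1}{m{\left(-5 \right)} + 18 \cdot 11} = \frac{1}{2 \left(-5\right) \frac{1}{8 - 5} + 18 \cdot 11} = \frac{1}{2 \left(-5\right) \frac{1}{3} + 198} = \frac{1}{- \frac{10}{3} + 198} = \frac{1}{\frac{584}{3}} = \frac{3}{584}$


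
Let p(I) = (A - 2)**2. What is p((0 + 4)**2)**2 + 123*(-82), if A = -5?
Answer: -7685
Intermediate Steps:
p(I) = 49 (p(I) = (-5 - 2)**2 = (-7)**2 = 49)
p((0 + 4)**2)**2 + 123*(-82) = 49**2 + 123*(-82) = 2401 - 10086 = -7685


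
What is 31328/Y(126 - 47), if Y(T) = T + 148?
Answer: 31328/227 ≈ 138.01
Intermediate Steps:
Y(T) = 148 + T
31328/Y(126 - 47) = 31328/(148 + (126 - 47)) = 31328/(148 + 79) = 31328/227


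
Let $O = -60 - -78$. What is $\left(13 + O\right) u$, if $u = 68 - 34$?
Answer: $1054$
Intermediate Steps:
$O = 18$ ($O = -60 + 78 = 18$)
$u = 34$ ($u = 68 - 34 = 34$)
$\left(13 + O\right) u = \left(13 + 18\right) 34 = 31 \cdot 34 = 1054$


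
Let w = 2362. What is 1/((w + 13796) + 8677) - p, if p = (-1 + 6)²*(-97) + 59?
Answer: 58759611/24835 ≈ 2366.0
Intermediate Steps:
p = -2366 (p = 5²*(-97) + 59 = 25*(-97) + 59 = -2425 + 59 = -2366)
1/((w + 13796) + 8677) - p = 1/((2362 + 13796) + 8677) - 1*(-2366) = 1/(16158 + 8677) + 2366 = 1/24835 + 2366 = 58759611/24835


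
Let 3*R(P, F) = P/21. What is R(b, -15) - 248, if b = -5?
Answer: -15629/63 ≈ -248.08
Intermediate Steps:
R(P, F) = P/63 (R(P, F) = (P/21)/3 = P/63)
R(b, -15) - 248 = (1/63)*(-5) - 248 = -5/63 - 248 = -15629/63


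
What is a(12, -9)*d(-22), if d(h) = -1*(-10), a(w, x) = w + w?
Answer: 240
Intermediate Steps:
a(w, x) = 2*w
d(h) = 10
a(12, -9)*d(-22) = (2*12)*10 = 24*10 = 240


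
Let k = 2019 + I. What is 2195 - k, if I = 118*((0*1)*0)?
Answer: 176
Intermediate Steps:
I = 0 (I = 118*(0*0) = 118*0 = 0)
k = 2019 (k = 2019 + 0 = 2019)
2195 - k = 2195 - 1*2019 = 2195 - 2019 = 176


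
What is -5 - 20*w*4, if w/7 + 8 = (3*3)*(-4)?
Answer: 24635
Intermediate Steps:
w = -308 (w = -56 + 7*((3*3)*(-4)) = -56 + 7*(9*(-4)) = -56 + 7*(-36) = -56 - 252 = -308)
-5 - 20*w*4 = -5 - (-6160)*4 = -5 - 20*(-1232) = -5 + 24640 = 24635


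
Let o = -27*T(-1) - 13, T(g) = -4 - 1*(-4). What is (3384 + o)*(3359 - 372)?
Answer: 10069177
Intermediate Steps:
T(g) = 0 (T(g) = -4 + 4 = 0)
o = -13 (o = -27*0 - 13 = 0 - 13 = -13)
(3384 + o)*(3359 - 372) = (3384 - 13)*(3359 - 372) = 3371*2987 = 10069177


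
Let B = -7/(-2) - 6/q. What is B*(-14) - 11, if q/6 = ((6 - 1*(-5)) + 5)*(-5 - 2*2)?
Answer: -4327/72 ≈ -60.097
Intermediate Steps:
q = -864 (q = 6*(((6 - 1*(-5)) + 5)*(-5 - 2*2)) = 6*(((6 + 5) + 5)*(-5 - 4)) = 6*((11 + 5)*(-9)) = 6*(16*(-9)) = 6*(-144) = -864)
B = 505/144 (B = -7/(-2) - 6/(-864) = -7*(-1/2) - 6*(-1/864) = 7/2 + 1/144 = 505/144 ≈ 3.5069)
B*(-14) - 11 = (505/144)*(-14) - 11 = -3535/72 - 11 = -4327/72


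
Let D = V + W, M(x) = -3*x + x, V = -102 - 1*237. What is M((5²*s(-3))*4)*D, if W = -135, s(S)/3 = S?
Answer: -853200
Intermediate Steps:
s(S) = 3*S
V = -339 (V = -102 - 237 = -339)
M(x) = -2*x
D = -474 (D = -339 - 135 = -474)
M((5²*s(-3))*4)*D = -2*5²*(3*(-3))*4*(-474) = -2*25*(-9)*4*(-474) = -(-450)*4*(-474) = -2*(-900)*(-474) = 1800*(-474) = -853200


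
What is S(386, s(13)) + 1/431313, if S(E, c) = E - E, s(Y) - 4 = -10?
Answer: 1/431313 ≈ 2.3185e-6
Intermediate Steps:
s(Y) = -6 (s(Y) = 4 - 10 = -6)
S(E, c) = 0
S(386, s(13)) + 1/431313 = 0 + 1/431313 = 1/431313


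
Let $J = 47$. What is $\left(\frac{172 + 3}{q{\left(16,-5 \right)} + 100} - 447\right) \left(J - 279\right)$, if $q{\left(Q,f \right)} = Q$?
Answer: $103354$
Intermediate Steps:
$\left(\frac{172 + 3}{q{\left(16,-5 \right)} + 100} - 447\right) \left(J - 279\right) = \left(\frac{172 + 3}{16 + 100} - 447\right) \left(47 - 279\right) = \left(\frac{175}{116} - 447\right) \left(-232\right) = \left(- \frac{51677}{116}\right) \left(-232\right) = 103354$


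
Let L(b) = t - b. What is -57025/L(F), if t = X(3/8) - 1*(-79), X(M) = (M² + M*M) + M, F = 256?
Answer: 1824800/5643 ≈ 323.37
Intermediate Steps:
X(M) = M + 2*M² (X(M) = (M² + M²) + M = 2*M² + M = M + 2*M²)
t = 2549/32 (t = (3/8)*(1 + 2*(3/8)) - 1*(-79) = (3*(⅛))*(1 + 2*(3*(⅛))) + 79 = 3*(1 + 2*(3/8))/8 + 79 = 3*(1 + ¾)/8 + 79 = (3/8)*(7/4) + 79 = 21/32 + 79 = 2549/32 ≈ 79.656)
L(b) = 2549/32 - b
-57025/L(F) = -57025/(2549/32 - 1*256) = -57025/(2549/32 - 256) = -57025/(-5643/32) = -57025*(-32/5643) = 1824800/5643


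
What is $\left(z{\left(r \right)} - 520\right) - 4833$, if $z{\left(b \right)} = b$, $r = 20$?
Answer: $-5333$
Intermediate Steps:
$\left(z{\left(r \right)} - 520\right) - 4833 = \left(20 - 520\right) - 4833 = -500 - 4833 = -5333$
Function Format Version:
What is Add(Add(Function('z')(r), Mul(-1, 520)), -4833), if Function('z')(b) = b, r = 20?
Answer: -5333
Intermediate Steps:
Add(Add(Function('z')(r), Mul(-1, 520)), -4833) = Add(Add(20, Mul(-1, 520)), -4833) = Add(Add(20, -520), -4833) = Add(-500, -4833) = -5333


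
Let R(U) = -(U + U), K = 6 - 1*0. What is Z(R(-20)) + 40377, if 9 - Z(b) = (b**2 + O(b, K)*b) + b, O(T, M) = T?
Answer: 37146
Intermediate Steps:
K = 6 (K = 6 + 0 = 6)
R(U) = -2*U
Z(b) = 9 - b - 2*b**2 (Z(b) = 9 - ((b**2 + b*b) + b) = 9 - ((b**2 + b**2) + b) = 9 - (2*b**2 + b) = 9 - (b + 2*b**2) = 9 + (-b - 2*b**2) = 9 - b - 2*b**2)
Z(R(-20)) + 40377 = (9 - (-2)*(-20) - 2*(-2*(-20))**2) + 40377 = (9 - 1*40 - 2*40**2) + 40377 = (9 - 40 - 2*1600) + 40377 = (9 - 40 - 3200) + 40377 = -3231 + 40377 = 37146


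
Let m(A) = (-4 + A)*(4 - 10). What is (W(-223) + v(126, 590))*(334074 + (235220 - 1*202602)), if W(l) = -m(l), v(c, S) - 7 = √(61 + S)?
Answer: -496867660 + 366692*√651 ≈ -4.8751e+8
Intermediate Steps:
v(c, S) = 7 + √(61 + S)
m(A) = 24 - 6*A (m(A) = (-4 + A)*(-6) = 24 - 6*A)
W(l) = -24 + 6*l (W(l) = -(24 - 6*l) = -24 + 6*l)
(W(-223) + v(126, 590))*(334074 + (235220 - 1*202602)) = ((-24 + 6*(-223)) + (7 + √(61 + 590)))*(334074 + (235220 - 1*202602)) = ((-24 - 1338) + (7 + √651))*(334074 + (235220 - 202602)) = (-1362 + (7 + √651))*(334074 + 32618) = (-1355 + √651)*366692 = -496867660 + 366692*√651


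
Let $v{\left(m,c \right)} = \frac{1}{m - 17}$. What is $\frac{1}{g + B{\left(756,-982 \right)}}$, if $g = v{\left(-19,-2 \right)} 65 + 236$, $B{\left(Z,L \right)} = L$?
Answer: $- \frac{36}{26921} \approx -0.0013372$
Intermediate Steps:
$v{\left(m,c \right)} = \frac{1}{-17 + m}$
$g = \frac{8431}{36}$ ($g = \frac{1}{-17 - 19} \cdot 65 + 236 = \frac{1}{-36} \cdot 65 + 236 = \left(- \frac{1}{36}\right) 65 + 236 = - \frac{65}{36} + 236 = \frac{8431}{36} \approx 234.19$)
$\frac{1}{g + B{\left(756,-982 \right)}} = \frac{1}{\frac{8431}{36} - 982} = \frac{1}{- \frac{26921}{36}} = - \frac{36}{26921}$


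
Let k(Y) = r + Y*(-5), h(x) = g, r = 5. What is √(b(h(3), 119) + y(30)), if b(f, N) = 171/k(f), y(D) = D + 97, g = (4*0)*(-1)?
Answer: √4030/5 ≈ 12.696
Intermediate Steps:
g = 0 (g = 0*(-1) = 0)
h(x) = 0
y(D) = 97 + D
k(Y) = 5 - 5*Y (k(Y) = 5 + Y*(-5) = 5 - 5*Y)
b(f, N) = 171/(5 - 5*f)
√(b(h(3), 119) + y(30)) = √(-171/(-5 + 5*0) + (97 + 30)) = √(-171/(-5 + 0) + 127) = √(-171/(-5) + 127) = √(-171*(-⅕) + 127) = √(171/5 + 127) = √(806/5) = √4030/5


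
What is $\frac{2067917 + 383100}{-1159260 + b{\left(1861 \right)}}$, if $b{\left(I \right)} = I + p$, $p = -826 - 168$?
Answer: $- \frac{2451017}{1158393} \approx -2.1159$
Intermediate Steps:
$p = -994$
$b{\left(I \right)} = -994 + I$ ($b{\left(I \right)} = I - 994 = -994 + I$)
$\frac{2067917 + 383100}{-1159260 + b{\left(1861 \right)}} = \frac{2067917 + 383100}{-1159260 + \left(-994 + 1861\right)} = \frac{2451017}{-1159260 + 867} = \frac{2451017}{-1158393} = 2451017 \left(- \frac{1}{1158393}\right) = - \frac{2451017}{1158393}$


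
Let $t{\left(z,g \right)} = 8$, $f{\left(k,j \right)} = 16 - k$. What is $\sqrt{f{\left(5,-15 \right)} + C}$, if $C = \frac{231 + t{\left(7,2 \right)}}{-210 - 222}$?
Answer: $\frac{\sqrt{13539}}{36} \approx 3.2321$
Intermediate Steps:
$C = - \frac{239}{432}$ ($C = \frac{231 + 8}{-210 - 222} = \frac{239}{-432} = 239 \left(- \frac{1}{432}\right) = - \frac{239}{432} \approx -0.55324$)
$\sqrt{f{\left(5,-15 \right)} + C} = \sqrt{\left(16 - 5\right) - \frac{239}{432}} = \sqrt{11 - \frac{239}{432}} = \sqrt{\frac{4513}{432}} = \frac{\sqrt{13539}}{36}$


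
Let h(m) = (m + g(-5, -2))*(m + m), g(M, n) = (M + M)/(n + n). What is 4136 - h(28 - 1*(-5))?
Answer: 1793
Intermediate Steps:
g(M, n) = M/n (g(M, n) = (2*M)/((2*n)) = (2*M)*(1/(2*n)) = M/n)
h(m) = 2*m*(5/2 + m) (h(m) = (m - 5/(-2))*(m + m) = (m - 5*(-½))*(2*m) = (m + 5/2)*(2*m) = (5/2 + m)*(2*m) = 2*m*(5/2 + m))
4136 - h(28 - 1*(-5)) = 4136 - (28 - 1*(-5))*(5 + 2*(28 - 1*(-5))) = 4136 - (28 + 5)*(5 + 2*(28 + 5)) = 4136 - 33*(5 + 2*33) = 4136 - 33*(5 + 66) = 4136 - 33*71 = 4136 - 1*2343 = 4136 - 2343 = 1793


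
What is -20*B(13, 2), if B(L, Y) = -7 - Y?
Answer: 180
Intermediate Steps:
-20*B(13, 2) = -20*(-7 - 1*2) = -20*(-7 - 2) = -20*(-9) = 180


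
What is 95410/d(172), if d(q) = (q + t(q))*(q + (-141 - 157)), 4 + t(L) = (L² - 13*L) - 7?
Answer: -6815/247581 ≈ -0.027526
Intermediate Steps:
t(L) = -11 + L² - 13*L (t(L) = -4 + ((L² - 13*L) - 7) = -4 + (-7 + L² - 13*L) = -11 + L² - 13*L)
d(q) = (-298 + q)*(-11 + q² - 12*q) (d(q) = (q + (-11 + q² - 13*q))*(q + (-141 - 157)) = (-11 + q² - 12*q)*(q - 298) = (-11 + q² - 12*q)*(-298 + q) = (-298 + q)*(-11 + q² - 12*q))
95410/d(172) = 95410/(3278 + 172³ - 310*172² + 3565*172) = 95410/(3278 + 5088448 - 310*29584 + 613180) = 95410/(3278 + 5088448 - 9171040 + 613180) = 95410/(-3466134) = 95410*(-1/3466134) = -6815/247581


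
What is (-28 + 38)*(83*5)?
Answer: 4150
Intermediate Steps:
(-28 + 38)*(83*5) = 10*415 = 4150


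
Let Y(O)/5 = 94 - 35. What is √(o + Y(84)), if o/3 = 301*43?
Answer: 2*√9781 ≈ 197.80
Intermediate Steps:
o = 38829 (o = 3*(301*43) = 3*12943 = 38829)
Y(O) = 295 (Y(O) = 5*(94 - 35) = 5*59 = 295)
√(o + Y(84)) = √(38829 + 295) = √39124 = 2*√9781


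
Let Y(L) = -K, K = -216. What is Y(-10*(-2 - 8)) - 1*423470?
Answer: -423254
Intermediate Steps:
Y(L) = 216 (Y(L) = -1*(-216) = 216)
Y(-10*(-2 - 8)) - 1*423470 = 216 - 1*423470 = 216 - 423470 = -423254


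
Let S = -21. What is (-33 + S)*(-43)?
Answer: 2322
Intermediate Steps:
(-33 + S)*(-43) = (-33 - 21)*(-43) = -54*(-43) = 2322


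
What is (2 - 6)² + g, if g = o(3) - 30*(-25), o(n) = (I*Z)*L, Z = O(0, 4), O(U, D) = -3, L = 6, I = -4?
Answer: 838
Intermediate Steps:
Z = -3
o(n) = 72 (o(n) = -4*(-3)*6 = 12*6 = 72)
g = 822 (g = 72 - 30*(-25) = 72 + 750 = 822)
(2 - 6)² + g = (2 - 6)² + 822 = (-4)² + 822 = 16 + 822 = 838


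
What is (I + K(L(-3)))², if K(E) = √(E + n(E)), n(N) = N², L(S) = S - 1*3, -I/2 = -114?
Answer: (228 + √30)² ≈ 54512.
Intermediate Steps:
I = 228 (I = -2*(-114) = 228)
L(S) = -3 + S (L(S) = S - 3 = -3 + S)
K(E) = √(E + E²)
(I + K(L(-3)))² = (228 + √((-3 - 3)*(1 + (-3 - 3))))² = (228 + √(-6*(1 - 6)))² = (228 + √(-6*(-5)))² = (228 + √30)²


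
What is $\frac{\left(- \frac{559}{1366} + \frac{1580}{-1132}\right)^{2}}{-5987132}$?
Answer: $- \frac{486878786289}{894732273769519088} \approx -5.4416 \cdot 10^{-7}$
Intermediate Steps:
$\frac{\left(- \frac{559}{1366} + \frac{1580}{-1132}\right)^{2}}{-5987132} = \left(\left(-559\right) \frac{1}{1366} + 1580 \left(- \frac{1}{1132}\right)\right)^{2} \left(- \frac{1}{5987132}\right) = \left(- \frac{559}{1366} - \frac{395}{283}\right)^{2} \left(- \frac{1}{5987132}\right) = \left(- \frac{697767}{386578}\right)^{2} \left(- \frac{1}{5987132}\right) = \frac{486878786289}{149442550084} \left(- \frac{1}{5987132}\right) = - \frac{486878786289}{894732273769519088}$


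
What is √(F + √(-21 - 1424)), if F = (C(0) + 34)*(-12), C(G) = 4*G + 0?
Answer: √(-408 + 17*I*√5) ≈ 0.93995 + 20.221*I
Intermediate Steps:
C(G) = 4*G
F = -408 (F = (4*0 + 34)*(-12) = (0 + 34)*(-12) = 34*(-12) = -408)
√(F + √(-21 - 1424)) = √(-408 + √(-21 - 1424)) = √(-408 + √(-1445)) = √(-408 + 17*I*√5)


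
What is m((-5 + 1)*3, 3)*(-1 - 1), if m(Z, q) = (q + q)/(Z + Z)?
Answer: ½ ≈ 0.50000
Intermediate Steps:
m(Z, q) = q/Z (m(Z, q) = (2*q)/((2*Z)) = (2*q)*(1/(2*Z)) = q/Z)
m((-5 + 1)*3, 3)*(-1 - 1) = (3/(((-5 + 1)*3)))*(-1 - 1) = (3/((-4*3)))*(-2) = (3/(-12))*(-2) = (3*(-1/12))*(-2) = -¼*(-2) = ½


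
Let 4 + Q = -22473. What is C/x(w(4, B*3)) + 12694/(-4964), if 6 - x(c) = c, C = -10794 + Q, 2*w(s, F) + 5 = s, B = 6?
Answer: -165239755/32266 ≈ -5121.2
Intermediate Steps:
Q = -22477 (Q = -4 - 22473 = -22477)
w(s, F) = -5/2 + s/2
C = -33271 (C = -10794 - 22477 = -33271)
x(c) = 6 - c
C/x(w(4, B*3)) + 12694/(-4964) = -33271/(6 - (-5/2 + (1/2)*4)) + 12694/(-4964) = -33271/(6 - (-5/2 + 2)) + 12694*(-1/4964) = -33271/(6 - 1*(-1/2)) - 6347/2482 = -33271/(6 + 1/2) - 6347/2482 = -33271/13/2 - 6347/2482 = -33271*2/13 - 6347/2482 = -66542/13 - 6347/2482 = -165239755/32266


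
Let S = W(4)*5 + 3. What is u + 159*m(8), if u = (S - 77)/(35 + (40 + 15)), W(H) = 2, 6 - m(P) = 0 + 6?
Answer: -32/45 ≈ -0.71111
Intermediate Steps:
m(P) = 0 (m(P) = 6 - (0 + 6) = 6 - 1*6 = 6 - 6 = 0)
S = 13 (S = 2*5 + 3 = 10 + 3 = 13)
u = -32/45 (u = (13 - 77)/(35 + (40 + 15)) = -64/(35 + 55) = -64/90 = -64*1/90 = -32/45 ≈ -0.71111)
u + 159*m(8) = -32/45 + 159*0 = -32/45 + 0 = -32/45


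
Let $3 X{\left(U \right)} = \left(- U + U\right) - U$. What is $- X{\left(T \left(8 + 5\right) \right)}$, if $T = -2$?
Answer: $- \frac{26}{3} \approx -8.6667$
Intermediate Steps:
$X{\left(U \right)} = - \frac{U}{3}$ ($X{\left(U \right)} = \frac{\left(- U + U\right) - U}{3} = \frac{0 - U}{3} = \frac{\left(-1\right) U}{3} = - \frac{U}{3}$)
$- X{\left(T \left(8 + 5\right) \right)} = - \frac{\left(-1\right) \left(- 2 \left(8 + 5\right)\right)}{3} = - \frac{\left(-1\right) \left(\left(-2\right) 13\right)}{3} = - \frac{\left(-1\right) \left(-26\right)}{3} = \left(-1\right) \frac{26}{3} = - \frac{26}{3}$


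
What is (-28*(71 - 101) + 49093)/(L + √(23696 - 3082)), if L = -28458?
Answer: -710496657/404918575 - 49933*√20614/809837150 ≈ -1.7635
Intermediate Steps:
(-28*(71 - 101) + 49093)/(L + √(23696 - 3082)) = (-28*(71 - 101) + 49093)/(-28458 + √(23696 - 3082)) = (-28*(-30) + 49093)/(-28458 + √20614) = (840 + 49093)/(-28458 + √20614) = 49933/(-28458 + √20614)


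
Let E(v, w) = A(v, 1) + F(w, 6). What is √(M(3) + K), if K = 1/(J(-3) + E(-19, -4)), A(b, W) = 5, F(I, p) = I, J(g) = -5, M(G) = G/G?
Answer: √3/2 ≈ 0.86602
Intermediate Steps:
M(G) = 1
E(v, w) = 5 + w
K = -¼ (K = 1/(-5 + (5 - 4)) = 1/(-5 + 1) = 1/(-4) = -¼ ≈ -0.25000)
√(M(3) + K) = √(1 - ¼) = √(¾) = √3/2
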